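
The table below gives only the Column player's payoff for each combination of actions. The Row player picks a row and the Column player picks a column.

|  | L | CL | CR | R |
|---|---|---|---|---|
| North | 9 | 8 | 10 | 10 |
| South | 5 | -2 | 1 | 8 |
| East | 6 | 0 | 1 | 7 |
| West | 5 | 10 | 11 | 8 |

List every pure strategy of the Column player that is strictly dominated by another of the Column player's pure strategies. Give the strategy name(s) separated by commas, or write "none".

R strictly dominates L — North: 10>9, South: 8>5, East: 7>6, West: 8>5.
CL is strictly dominated by CR (North: 10>8, South: 1>-2, East: 1>0, West: 11>10).
Nothing dominates CR: L at North (10>9); CL at North (10>8); R at North (10=10).
R is not dominated — it holds its own against L at North (10>9); CL at North (10>8); CR at North (10=10).

L, CL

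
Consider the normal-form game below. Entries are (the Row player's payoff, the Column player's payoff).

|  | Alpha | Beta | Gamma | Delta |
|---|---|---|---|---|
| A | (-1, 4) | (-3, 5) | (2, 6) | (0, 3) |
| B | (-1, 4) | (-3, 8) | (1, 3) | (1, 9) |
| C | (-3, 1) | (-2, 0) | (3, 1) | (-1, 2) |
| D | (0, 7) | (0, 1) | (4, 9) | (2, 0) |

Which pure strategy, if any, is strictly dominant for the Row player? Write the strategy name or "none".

D vs A: Alpha: 0>-1, Beta: 0>-3, Gamma: 4>2, Delta: 2>0.
D vs B: Alpha: 0>-1, Beta: 0>-3, Gamma: 4>1, Delta: 2>1.
D vs C: Alpha: 0>-3, Beta: 0>-2, Gamma: 4>3, Delta: 2>-1.
D strictly beats every other strategy against every opponent action, so it is strictly dominant.

D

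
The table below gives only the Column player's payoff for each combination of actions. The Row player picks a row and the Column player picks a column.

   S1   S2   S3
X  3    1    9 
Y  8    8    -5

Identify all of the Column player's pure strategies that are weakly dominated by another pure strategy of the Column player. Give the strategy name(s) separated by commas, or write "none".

Nothing dominates S1: S2 at X (3>1); S3 at Y (8>-5).
S2: dominated, since S1 does at least as well everywhere (X: 3>1, Y: 8=8).
S3 is not dominated — it holds its own against S1 at X (9>3); S2 at X (9>1).

S2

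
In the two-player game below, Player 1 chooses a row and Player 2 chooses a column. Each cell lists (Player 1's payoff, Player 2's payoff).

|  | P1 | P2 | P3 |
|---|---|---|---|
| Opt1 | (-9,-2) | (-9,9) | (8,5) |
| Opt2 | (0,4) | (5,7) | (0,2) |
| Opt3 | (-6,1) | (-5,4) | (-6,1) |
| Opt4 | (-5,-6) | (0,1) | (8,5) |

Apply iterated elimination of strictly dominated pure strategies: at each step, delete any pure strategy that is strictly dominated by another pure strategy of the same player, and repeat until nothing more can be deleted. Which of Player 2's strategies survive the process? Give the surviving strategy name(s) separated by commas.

For Player 1, Opt2 strictly dominates Opt3 on the remaining columns (P1: 0>-6, P2: 5>-5, P3: 0>-6); eliminate Opt3.
Column P1 is eliminated: P2 beats it against every remaining row (Opt1: 9>-2, Opt2: 7>4, Opt4: 1>-6).
Among the remaining strategies, none is strictly dominated by another pure strategy of the same player, so the elimination stops.
Surviving strategies — Player 1: {Opt1, Opt2, Opt4}; Player 2: {P2, P3}.

P2, P3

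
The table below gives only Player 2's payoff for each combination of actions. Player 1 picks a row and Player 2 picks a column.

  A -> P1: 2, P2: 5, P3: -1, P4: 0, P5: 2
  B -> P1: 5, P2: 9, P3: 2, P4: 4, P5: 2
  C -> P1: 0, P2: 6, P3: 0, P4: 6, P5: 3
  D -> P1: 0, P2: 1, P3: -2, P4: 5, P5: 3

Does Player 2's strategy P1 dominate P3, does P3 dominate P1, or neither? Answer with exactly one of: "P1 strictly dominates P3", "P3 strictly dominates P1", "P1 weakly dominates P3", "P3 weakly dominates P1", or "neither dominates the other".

P1 weakly dominates P3

P1's payoffs vs P3's, by Player 1's action — A: 2>-1, B: 5>2, C: 0=0, D: 0>-2.
P1 is at least as good everywhere and strictly better somewhere (tied only at C), so P1 weakly but not strictly dominates P3.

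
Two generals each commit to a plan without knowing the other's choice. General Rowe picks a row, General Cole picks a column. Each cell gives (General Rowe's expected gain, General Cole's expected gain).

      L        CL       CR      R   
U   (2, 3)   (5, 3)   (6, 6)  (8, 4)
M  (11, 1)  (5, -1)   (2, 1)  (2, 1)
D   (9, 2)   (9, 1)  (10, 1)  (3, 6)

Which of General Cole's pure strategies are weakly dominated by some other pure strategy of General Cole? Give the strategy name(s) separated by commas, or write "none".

L, CL

L: dominated, since R does at least as well everywhere (U: 4>3, M: 1=1, D: 6>2).
CL: dominated, since L does at least as well everywhere (U: 3=3, M: 1>-1, D: 2>1).
CR: no other strategy beats it everywhere (L at U (6>3); CL at U (6>3); R at U (6>4)).
R: no other strategy beats it everywhere (L at U (4>3); CL at U (4>3); CR at D (6>1)).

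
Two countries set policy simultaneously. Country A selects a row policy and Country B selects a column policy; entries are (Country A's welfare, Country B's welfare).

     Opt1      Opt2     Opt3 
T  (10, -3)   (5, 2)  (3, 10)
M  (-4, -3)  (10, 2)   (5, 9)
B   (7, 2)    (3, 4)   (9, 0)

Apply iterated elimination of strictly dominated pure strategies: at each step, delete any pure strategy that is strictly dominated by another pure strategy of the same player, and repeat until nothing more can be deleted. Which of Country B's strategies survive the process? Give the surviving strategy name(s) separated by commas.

Opt2, Opt3

Country B's strategy Opt1 is strictly dominated by Opt2 (T: 2>-3, M: 2>-3, B: 4>2) and is removed.
Country A's strategy T is strictly dominated by M (Opt2: 10>5, Opt3: 5>3) and is removed.
Among the remaining strategies, none is strictly dominated by another pure strategy of the same player, so the elimination stops.
Surviving strategies — Country A: {M, B}; Country B: {Opt2, Opt3}.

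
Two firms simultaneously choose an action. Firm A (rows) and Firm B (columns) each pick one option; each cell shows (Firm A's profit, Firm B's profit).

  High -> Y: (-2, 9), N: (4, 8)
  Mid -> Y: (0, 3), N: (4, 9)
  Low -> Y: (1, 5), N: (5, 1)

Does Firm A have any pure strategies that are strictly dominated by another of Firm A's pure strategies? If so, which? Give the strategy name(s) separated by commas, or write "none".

High: dominated, since Low does at least as well everywhere (Y: 1>-2, N: 5>4).
Mid: dominated, since Low does at least as well everywhere (Y: 1>0, N: 5>4).
Low: no other strategy beats it everywhere (High at Y (1>-2); Mid at Y (1>0)).

High, Mid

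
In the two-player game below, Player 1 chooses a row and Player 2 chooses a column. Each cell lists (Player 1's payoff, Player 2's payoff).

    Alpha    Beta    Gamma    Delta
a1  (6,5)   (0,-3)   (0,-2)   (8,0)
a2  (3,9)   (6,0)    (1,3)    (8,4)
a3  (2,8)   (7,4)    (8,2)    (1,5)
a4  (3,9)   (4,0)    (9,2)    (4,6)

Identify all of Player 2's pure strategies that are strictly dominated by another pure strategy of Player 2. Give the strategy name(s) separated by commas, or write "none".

Beta, Gamma, Delta

Nothing dominates Alpha: Beta at a1 (5>-3); Gamma at a1 (5>-2); Delta at a1 (5>0).
Beta: dominated, since Alpha does at least as well everywhere (a1: 5>-3, a2: 9>0, a3: 8>4, a4: 9>0).
Alpha strictly dominates Gamma — a1: 5>-2, a2: 9>3, a3: 8>2, a4: 9>2.
Alpha strictly dominates Delta — a1: 5>0, a2: 9>4, a3: 8>5, a4: 9>6.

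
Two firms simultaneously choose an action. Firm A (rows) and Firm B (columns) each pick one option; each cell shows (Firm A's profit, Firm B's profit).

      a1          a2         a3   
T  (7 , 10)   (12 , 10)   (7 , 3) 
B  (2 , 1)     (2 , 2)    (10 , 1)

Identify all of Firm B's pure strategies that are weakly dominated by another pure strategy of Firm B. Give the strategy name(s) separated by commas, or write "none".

a1, a3

a2 weakly dominates a1 — T: 10=10, B: 2>1.
a2: no other strategy beats it everywhere (a1 at B (2>1); a3 at T (10>3)).
a3 is weakly dominated by a1 (T: 10>3, B: 1=1).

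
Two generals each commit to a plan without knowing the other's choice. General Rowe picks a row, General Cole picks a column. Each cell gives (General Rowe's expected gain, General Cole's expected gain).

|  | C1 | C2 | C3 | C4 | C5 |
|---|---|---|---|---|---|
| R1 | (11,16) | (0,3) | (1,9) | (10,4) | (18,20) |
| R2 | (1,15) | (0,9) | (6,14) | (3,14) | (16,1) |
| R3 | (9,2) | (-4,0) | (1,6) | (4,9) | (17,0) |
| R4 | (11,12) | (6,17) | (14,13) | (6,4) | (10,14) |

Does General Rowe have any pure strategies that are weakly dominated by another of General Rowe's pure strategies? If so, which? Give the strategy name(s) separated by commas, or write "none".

R3

R1 is not dominated — it holds its own against R2 at C1 (11>1); R3 at C1 (11>9); R4 at C4 (10>6).
Nothing dominates R2: R1 at C3 (6>1); R3 at C2 (0>-4); R4 at C5 (16>10).
R3 is weakly dominated by R1 (C1: 11>9, C2: 0>-4, C3: 1=1, C4: 10>4, C5: 18>17).
R4: no other strategy beats it everywhere (R1 at C2 (6>0); R2 at C1 (11>1); R3 at C1 (11>9)).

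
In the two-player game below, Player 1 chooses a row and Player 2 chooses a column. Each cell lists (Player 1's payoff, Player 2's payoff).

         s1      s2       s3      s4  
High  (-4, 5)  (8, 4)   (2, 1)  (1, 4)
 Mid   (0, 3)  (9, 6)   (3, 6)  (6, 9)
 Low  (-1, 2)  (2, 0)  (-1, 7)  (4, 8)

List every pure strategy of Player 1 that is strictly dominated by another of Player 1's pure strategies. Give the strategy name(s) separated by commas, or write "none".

High, Low

Mid strictly dominates High — s1: 0>-4, s2: 9>8, s3: 3>2, s4: 6>1.
Mid: no other strategy beats it everywhere (High at s1 (0>-4); Low at s1 (0>-1)).
Low is strictly dominated by Mid (s1: 0>-1, s2: 9>2, s3: 3>-1, s4: 6>4).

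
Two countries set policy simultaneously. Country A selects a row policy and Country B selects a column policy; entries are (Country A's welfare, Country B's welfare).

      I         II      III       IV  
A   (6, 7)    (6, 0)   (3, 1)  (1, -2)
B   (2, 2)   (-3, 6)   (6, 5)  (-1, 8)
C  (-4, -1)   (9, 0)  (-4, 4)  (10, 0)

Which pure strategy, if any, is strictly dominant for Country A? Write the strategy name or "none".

none

A fails to dominate B at III (3<6).
B fails to dominate A at I (2<6).
C fails to dominate A at I (-4<6).
No single strategy dominates all the others.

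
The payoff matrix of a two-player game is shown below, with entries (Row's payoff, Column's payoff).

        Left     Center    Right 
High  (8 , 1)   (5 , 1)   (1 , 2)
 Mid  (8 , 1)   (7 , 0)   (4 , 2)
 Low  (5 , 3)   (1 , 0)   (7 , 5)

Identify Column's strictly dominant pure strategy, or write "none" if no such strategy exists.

Right vs Left: High: 2>1, Mid: 2>1, Low: 5>3.
Right vs Center: High: 2>1, Mid: 2>0, Low: 5>0.
Right strictly beats every other strategy against every opponent action, so it is strictly dominant.

Right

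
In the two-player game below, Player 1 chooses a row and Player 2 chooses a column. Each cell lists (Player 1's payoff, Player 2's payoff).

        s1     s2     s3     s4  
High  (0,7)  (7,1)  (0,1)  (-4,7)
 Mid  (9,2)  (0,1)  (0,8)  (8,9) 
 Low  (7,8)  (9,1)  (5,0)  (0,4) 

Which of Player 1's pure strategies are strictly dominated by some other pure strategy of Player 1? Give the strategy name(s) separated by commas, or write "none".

High

High: dominated, since Low does at least as well everywhere (s1: 7>0, s2: 9>7, s3: 5>0, s4: 0>-4).
Mid: no other strategy beats it everywhere (High at s1 (9>0); Low at s1 (9>7)).
Low is not dominated — it holds its own against High at s1 (7>0); Mid at s2 (9>0).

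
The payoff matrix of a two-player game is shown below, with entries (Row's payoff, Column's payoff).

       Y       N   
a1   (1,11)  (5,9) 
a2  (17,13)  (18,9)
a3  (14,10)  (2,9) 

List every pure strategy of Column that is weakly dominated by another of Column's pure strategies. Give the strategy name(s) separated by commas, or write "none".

N

Y: no other strategy beats it everywhere (N at a1 (11>9)).
Y weakly dominates N — a1: 11>9, a2: 13>9, a3: 10>9.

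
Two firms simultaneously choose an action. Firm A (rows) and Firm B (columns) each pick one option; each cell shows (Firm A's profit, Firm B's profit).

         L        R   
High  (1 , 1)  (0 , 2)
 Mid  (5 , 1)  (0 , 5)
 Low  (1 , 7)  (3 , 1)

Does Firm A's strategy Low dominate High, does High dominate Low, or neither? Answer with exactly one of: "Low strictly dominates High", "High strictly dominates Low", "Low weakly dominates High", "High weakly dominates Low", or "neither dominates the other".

Low weakly dominates High

Low's payoffs vs High's, by Firm B's action — L: 1=1, R: 3>0.
Low is at least as good everywhere and strictly better somewhere (tied only at L), so Low weakly but not strictly dominates High.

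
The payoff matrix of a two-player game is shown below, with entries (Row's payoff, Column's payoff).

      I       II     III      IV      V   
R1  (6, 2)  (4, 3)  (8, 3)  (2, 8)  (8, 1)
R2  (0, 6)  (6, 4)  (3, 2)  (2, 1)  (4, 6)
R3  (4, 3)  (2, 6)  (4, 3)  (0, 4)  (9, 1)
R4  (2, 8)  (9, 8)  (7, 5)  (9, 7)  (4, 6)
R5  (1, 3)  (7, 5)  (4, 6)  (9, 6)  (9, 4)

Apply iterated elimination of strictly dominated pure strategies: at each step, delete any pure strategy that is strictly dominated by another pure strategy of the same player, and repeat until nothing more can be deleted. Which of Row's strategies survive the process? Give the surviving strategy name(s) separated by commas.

R1, R4, R5

Row's strategy R2 is strictly dominated by R5 (I: 1>0, II: 7>6, III: 4>3, IV: 9>2, V: 9>4) and is removed.
Column's strategy V is strictly dominated by II (R1: 3>1, R3: 6>1, R4: 8>6, R5: 5>4) and is removed.
Row's strategy R3 is strictly dominated by R1 (I: 6>4, II: 4>2, III: 8>4, IV: 2>0) and is removed.
Among the remaining strategies, none is strictly dominated by another pure strategy of the same player, so the elimination stops.
Surviving strategies — Row: {R1, R4, R5}; Column: {I, II, III, IV}.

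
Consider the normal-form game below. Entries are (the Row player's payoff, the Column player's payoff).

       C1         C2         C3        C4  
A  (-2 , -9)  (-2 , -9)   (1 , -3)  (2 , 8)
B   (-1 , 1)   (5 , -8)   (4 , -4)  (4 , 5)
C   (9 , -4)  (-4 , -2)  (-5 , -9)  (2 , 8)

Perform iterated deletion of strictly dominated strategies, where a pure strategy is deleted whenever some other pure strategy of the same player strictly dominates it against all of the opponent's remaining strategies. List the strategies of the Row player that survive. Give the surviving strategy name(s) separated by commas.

Row A is eliminated: B beats it against every remaining column (C1: -1>-2, C2: 5>-2, C3: 4>1, C4: 4>2).
Column C1 is eliminated: C4 beats it against every remaining row (B: 5>1, C: 8>-4).
Row C is eliminated: B beats it against every remaining column (C2: 5>-4, C3: 4>-5, C4: 4>2).
Column C2 is eliminated: C3 beats it against every remaining row (B: -4>-8).
For the Column player, C4 strictly dominates C3 on the remaining rows (B: 5>-4); eliminate C3.
Among the remaining strategies, none is strictly dominated by another pure strategy of the same player, so the elimination stops.
Surviving strategies — the Row player: {B}; the Column player: {C4}.

B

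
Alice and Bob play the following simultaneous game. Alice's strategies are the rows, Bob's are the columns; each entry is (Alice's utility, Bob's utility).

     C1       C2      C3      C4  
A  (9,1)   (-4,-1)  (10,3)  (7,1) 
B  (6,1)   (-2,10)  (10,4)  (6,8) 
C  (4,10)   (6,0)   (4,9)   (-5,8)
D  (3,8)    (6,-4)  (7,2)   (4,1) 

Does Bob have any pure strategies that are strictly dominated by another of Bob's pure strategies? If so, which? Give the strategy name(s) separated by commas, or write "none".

none

Nothing dominates C1: C2 at A (1>-1); C3 at C (10>9); C4 at A (1=1).
C2 is not dominated — it holds its own against C1 at B (10>1); C3 at B (10>4); C4 at B (10>8).
Nothing dominates C3: C1 at A (3>1); C2 at A (3>-1); C4 at A (3>1).
C4: no other strategy beats it everywhere (C1 at A (1=1); C2 at A (1>-1); C3 at B (8>4)).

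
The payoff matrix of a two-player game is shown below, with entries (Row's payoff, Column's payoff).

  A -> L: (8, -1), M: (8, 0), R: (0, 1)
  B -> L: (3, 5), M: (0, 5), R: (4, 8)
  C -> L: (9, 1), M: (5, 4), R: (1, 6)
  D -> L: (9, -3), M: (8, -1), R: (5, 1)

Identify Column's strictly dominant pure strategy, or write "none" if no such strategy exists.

R vs L: A: 1>-1, B: 8>5, C: 6>1, D: 1>-3.
R vs M: A: 1>0, B: 8>5, C: 6>4, D: 1>-1.
R strictly beats every other strategy against every opponent action, so it is strictly dominant.

R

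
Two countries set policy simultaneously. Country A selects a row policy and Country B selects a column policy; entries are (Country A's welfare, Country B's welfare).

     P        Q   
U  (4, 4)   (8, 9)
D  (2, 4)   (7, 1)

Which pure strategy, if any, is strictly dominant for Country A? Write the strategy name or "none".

U vs D: P: 4>2, Q: 8>7.
U strictly beats every other strategy against every opponent action, so it is strictly dominant.

U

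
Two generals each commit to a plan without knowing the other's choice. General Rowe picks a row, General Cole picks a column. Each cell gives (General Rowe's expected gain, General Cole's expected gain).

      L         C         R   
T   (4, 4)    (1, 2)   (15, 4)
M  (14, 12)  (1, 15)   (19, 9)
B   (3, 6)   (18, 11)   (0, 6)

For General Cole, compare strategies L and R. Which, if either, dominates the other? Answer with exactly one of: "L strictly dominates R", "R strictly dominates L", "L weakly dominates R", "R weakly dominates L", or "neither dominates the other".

L's payoffs vs R's, by General Rowe's action — T: 4=4, M: 12>9, B: 6=6.
L is at least as good everywhere and strictly better somewhere (tied only at T, B), so L weakly but not strictly dominates R.

L weakly dominates R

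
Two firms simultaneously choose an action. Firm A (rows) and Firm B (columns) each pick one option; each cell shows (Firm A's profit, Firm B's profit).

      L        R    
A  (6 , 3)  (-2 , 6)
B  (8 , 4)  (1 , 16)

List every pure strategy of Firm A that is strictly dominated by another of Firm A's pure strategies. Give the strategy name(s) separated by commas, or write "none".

A

A is strictly dominated by B (L: 8>6, R: 1>-2).
Nothing dominates B: A at L (8>6).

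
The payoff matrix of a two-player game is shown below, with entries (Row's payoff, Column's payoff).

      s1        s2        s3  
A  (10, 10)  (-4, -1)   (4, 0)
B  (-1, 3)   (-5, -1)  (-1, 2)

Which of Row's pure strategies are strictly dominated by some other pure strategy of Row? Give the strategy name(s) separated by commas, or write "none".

A is not dominated — it holds its own against B at s1 (10>-1).
B: dominated, since A does at least as well everywhere (s1: 10>-1, s2: -4>-5, s3: 4>-1).

B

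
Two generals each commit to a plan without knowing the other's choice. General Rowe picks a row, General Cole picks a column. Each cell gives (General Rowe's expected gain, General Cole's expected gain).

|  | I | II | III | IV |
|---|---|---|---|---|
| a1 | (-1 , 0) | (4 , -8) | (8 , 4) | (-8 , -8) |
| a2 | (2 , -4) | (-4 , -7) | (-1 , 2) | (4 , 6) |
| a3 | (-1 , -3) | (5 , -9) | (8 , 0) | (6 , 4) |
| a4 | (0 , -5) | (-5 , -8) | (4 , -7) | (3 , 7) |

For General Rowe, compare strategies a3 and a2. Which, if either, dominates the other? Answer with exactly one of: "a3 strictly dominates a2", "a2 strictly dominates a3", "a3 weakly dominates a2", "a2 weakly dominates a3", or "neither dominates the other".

neither dominates the other

a3's payoffs vs a2's, by General Cole's action — I: -1<2, II: 5>-4, III: 8>-1, IV: 6>4.
a3 does better at II, III, IV but worse at I; neither strategy dominates the other.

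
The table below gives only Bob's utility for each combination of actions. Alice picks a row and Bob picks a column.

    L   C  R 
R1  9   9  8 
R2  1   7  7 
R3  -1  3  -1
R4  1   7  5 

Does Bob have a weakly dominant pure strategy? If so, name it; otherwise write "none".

C vs L: R1: 9=9, R2: 7>1, R3: 3>-1, R4: 7>1.
C vs R: R1: 9>8, R2: 7=7, R3: 3>-1, R4: 7>5.
C is at least as good as every other strategy against every opponent action, so it is weakly dominant.

C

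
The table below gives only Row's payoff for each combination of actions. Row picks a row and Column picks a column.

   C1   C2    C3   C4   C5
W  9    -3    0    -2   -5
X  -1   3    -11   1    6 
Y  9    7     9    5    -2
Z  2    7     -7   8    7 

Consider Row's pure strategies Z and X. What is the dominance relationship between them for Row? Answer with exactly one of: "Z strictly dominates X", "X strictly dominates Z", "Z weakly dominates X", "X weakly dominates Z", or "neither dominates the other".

Z strictly dominates X

Z's payoffs vs X's, by Column's action — C1: 2>-1, C2: 7>3, C3: -7>-11, C4: 8>1, C5: 7>6.
Every comparison favours Z, so Z strictly dominates X.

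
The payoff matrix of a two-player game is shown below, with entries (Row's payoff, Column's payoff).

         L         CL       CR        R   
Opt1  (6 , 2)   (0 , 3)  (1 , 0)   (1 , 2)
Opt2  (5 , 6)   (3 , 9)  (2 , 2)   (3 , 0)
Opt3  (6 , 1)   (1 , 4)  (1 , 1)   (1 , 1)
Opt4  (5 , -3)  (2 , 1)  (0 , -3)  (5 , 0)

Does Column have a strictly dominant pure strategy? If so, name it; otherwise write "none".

CL vs L: Opt1: 3>2, Opt2: 9>6, Opt3: 4>1, Opt4: 1>-3.
CL vs CR: Opt1: 3>0, Opt2: 9>2, Opt3: 4>1, Opt4: 1>-3.
CL vs R: Opt1: 3>2, Opt2: 9>0, Opt3: 4>1, Opt4: 1>0.
CL strictly beats every other strategy against every opponent action, so it is strictly dominant.

CL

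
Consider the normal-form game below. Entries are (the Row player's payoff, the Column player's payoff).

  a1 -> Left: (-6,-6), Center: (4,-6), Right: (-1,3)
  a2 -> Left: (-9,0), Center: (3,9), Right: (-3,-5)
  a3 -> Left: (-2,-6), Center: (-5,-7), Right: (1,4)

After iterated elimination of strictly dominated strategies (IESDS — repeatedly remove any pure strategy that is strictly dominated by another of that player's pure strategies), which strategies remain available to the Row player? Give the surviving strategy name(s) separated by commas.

The Row player's strategy a2 is strictly dominated by a1 (Left: -6>-9, Center: 4>3, Right: -1>-3) and is removed.
Column Left is eliminated: Right beats it against every remaining row (a1: 3>-6, a3: 4>-6).
The Column player's strategy Center is strictly dominated by Right (a1: 3>-6, a3: 4>-7) and is removed.
For the Row player, a3 strictly dominates a1 on the remaining columns (Right: 1>-1); eliminate a1.
Among the remaining strategies, none is strictly dominated by another pure strategy of the same player, so the elimination stops.
Surviving strategies — the Row player: {a3}; the Column player: {Right}.

a3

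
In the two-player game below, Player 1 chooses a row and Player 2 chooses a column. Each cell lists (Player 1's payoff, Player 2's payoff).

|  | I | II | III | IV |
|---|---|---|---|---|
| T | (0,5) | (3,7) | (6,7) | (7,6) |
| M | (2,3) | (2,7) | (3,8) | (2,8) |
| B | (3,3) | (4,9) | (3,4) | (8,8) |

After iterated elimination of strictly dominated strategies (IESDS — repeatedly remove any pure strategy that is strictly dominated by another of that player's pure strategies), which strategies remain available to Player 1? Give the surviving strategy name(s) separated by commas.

Player 2's strategy I is strictly dominated by II (T: 7>5, M: 7>3, B: 9>3) and is removed.
For Player 1, T strictly dominates M on the remaining columns (II: 3>2, III: 6>3, IV: 7>2); eliminate M.
Player 2's strategy IV is strictly dominated by II (T: 7>6, B: 9>8) and is removed.
Among the remaining strategies, none is strictly dominated by another pure strategy of the same player, so the elimination stops.
Surviving strategies — Player 1: {T, B}; Player 2: {II, III}.

T, B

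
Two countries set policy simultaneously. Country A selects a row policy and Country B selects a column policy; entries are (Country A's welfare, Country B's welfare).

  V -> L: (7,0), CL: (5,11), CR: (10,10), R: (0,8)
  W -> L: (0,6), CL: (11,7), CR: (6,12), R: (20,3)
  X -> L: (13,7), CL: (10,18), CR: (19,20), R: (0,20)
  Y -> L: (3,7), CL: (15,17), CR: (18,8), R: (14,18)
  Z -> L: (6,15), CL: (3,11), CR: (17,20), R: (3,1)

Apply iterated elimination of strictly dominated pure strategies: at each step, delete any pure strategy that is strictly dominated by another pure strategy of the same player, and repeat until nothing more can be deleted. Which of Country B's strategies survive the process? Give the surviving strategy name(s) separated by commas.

Country B's strategy L is strictly dominated by CR (V: 10>0, W: 12>6, X: 20>7, Y: 8>7, Z: 20>15) and is removed.
Row V is eliminated: Y beats it against every remaining column (CL: 15>5, CR: 18>10, R: 14>0).
For Country A, Y strictly dominates Z on the remaining columns (CL: 15>3, CR: 18>17, R: 14>3); eliminate Z.
Among the remaining strategies, none is strictly dominated by another pure strategy of the same player, so the elimination stops.
Surviving strategies — Country A: {W, X, Y}; Country B: {CL, CR, R}.

CL, CR, R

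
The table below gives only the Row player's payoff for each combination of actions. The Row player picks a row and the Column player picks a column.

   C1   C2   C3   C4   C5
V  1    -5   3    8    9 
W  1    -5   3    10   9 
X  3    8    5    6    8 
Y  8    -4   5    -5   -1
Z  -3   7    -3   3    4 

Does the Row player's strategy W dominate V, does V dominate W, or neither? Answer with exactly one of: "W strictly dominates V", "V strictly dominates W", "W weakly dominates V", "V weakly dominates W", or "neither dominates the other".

W weakly dominates V

W's payoffs vs V's, by the Column player's action — C1: 1=1, C2: -5=-5, C3: 3=3, C4: 10>8, C5: 9=9.
W is at least as good everywhere and strictly better somewhere (tied only at C1, C2, C3, C5), so W weakly but not strictly dominates V.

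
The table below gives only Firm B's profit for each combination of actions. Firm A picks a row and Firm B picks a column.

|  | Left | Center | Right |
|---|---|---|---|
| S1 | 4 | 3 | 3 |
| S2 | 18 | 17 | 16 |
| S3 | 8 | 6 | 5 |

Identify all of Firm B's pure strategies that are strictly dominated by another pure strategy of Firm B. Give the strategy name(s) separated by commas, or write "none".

Center, Right

Nothing dominates Left: Center at S1 (4>3); Right at S1 (4>3).
Left strictly dominates Center — S1: 4>3, S2: 18>17, S3: 8>6.
Right is strictly dominated by Left (S1: 4>3, S2: 18>16, S3: 8>5).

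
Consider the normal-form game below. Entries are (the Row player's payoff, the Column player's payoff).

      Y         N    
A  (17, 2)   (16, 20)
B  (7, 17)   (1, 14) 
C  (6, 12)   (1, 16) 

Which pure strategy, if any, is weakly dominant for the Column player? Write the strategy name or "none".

Y fails to dominate N at A (2<20).
N fails to dominate Y at B (14<17).
No single strategy dominates all the others.

none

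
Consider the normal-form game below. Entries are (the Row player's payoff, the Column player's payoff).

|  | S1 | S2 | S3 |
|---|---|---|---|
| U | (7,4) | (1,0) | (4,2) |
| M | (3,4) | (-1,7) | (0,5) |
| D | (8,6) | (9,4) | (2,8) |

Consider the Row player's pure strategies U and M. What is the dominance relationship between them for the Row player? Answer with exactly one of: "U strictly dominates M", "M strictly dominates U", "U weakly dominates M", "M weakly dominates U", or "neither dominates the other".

Compare U to M across each opponent action: S1: 7>3, S2: 1>-1, S3: 4>0.
U gives a strictly higher payoff against each opponent action, so U strictly dominates M.

U strictly dominates M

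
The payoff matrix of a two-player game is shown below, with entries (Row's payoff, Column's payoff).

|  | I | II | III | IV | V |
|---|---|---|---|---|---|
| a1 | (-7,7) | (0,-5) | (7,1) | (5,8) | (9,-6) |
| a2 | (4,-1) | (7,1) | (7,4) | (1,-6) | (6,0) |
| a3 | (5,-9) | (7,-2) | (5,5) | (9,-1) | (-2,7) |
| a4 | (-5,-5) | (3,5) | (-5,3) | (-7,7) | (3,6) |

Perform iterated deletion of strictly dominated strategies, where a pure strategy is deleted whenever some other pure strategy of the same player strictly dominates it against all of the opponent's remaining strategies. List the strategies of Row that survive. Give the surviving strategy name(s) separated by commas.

a1, a2, a3

For Row, a2 strictly dominates a4 on the remaining columns (I: 4>-5, II: 7>3, III: 7>-5, IV: 1>-7, V: 6>3); eliminate a4.
Column II is eliminated: III beats it against every remaining row (a1: 1>-5, a2: 4>1, a3: 5>-2).
Among the remaining strategies, none is strictly dominated by another pure strategy of the same player, so the elimination stops.
Surviving strategies — Row: {a1, a2, a3}; Column: {I, III, IV, V}.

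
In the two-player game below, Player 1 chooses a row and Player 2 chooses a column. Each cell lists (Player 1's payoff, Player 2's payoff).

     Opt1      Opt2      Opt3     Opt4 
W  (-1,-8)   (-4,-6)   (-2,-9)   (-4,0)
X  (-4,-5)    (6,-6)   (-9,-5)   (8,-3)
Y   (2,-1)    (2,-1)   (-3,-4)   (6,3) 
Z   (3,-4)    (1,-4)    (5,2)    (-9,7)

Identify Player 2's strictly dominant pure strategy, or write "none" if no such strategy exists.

Opt4

Opt4 vs Opt1: W: 0>-8, X: -3>-5, Y: 3>-1, Z: 7>-4.
Opt4 vs Opt2: W: 0>-6, X: -3>-6, Y: 3>-1, Z: 7>-4.
Opt4 vs Opt3: W: 0>-9, X: -3>-5, Y: 3>-4, Z: 7>2.
Opt4 strictly beats every other strategy against every opponent action, so it is strictly dominant.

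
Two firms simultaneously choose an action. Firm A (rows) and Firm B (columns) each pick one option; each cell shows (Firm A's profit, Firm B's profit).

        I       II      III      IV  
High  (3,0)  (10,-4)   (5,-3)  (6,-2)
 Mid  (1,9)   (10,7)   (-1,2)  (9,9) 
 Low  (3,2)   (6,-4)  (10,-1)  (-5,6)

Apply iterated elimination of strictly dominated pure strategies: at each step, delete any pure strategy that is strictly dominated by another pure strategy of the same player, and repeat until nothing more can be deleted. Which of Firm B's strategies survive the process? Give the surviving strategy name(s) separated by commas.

For Firm B, I strictly dominates II on the remaining rows (High: 0>-4, Mid: 9>7, Low: 2>-4); eliminate II.
For Firm B, I strictly dominates III on the remaining rows (High: 0>-3, Mid: 9>2, Low: 2>-1); eliminate III.
Among the remaining strategies, none is strictly dominated by another pure strategy of the same player, so the elimination stops.
Surviving strategies — Firm A: {High, Mid, Low}; Firm B: {I, IV}.

I, IV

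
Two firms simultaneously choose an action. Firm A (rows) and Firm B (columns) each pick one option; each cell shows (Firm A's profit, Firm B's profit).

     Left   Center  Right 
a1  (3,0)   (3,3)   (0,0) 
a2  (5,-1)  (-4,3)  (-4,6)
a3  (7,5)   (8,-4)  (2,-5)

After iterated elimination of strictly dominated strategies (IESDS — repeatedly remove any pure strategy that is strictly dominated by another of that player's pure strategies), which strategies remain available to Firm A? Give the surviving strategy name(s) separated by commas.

Row a1 is eliminated: a3 beats it against every remaining column (Left: 7>3, Center: 8>3, Right: 2>0).
Row a2 is eliminated: a3 beats it against every remaining column (Left: 7>5, Center: 8>-4, Right: 2>-4).
Firm B's strategy Center is strictly dominated by Left (a3: 5>-4) and is removed.
Firm B's strategy Right is strictly dominated by Left (a3: 5>-5) and is removed.
Among the remaining strategies, none is strictly dominated by another pure strategy of the same player, so the elimination stops.
Surviving strategies — Firm A: {a3}; Firm B: {Left}.

a3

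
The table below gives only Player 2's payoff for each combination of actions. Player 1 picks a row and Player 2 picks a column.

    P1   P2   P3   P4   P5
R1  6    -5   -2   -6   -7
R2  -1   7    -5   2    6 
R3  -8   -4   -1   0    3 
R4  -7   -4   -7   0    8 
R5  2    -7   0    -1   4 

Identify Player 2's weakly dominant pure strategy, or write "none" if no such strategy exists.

none

P1 fails to dominate P2 at R2 (-1<7).
P2 fails to dominate P1 at R1 (-5<6).
P3 fails to dominate P1 at R1 (-2<6).
P4 fails to dominate P1 at R1 (-6<6).
P5 fails to dominate P1 at R1 (-7<6).
No single strategy dominates all the others.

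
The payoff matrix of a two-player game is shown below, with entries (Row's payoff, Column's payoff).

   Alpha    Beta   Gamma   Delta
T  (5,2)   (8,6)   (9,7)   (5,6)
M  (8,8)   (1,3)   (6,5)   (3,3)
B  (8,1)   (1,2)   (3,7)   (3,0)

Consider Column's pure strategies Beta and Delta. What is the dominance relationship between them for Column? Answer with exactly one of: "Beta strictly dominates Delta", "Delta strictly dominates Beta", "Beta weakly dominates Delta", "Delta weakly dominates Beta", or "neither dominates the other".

Beta's payoffs vs Delta's, by Row's action — T: 6=6, M: 3=3, B: 2>0.
Beta is at least as good everywhere and strictly better somewhere (tied only at T, M), so Beta weakly but not strictly dominates Delta.

Beta weakly dominates Delta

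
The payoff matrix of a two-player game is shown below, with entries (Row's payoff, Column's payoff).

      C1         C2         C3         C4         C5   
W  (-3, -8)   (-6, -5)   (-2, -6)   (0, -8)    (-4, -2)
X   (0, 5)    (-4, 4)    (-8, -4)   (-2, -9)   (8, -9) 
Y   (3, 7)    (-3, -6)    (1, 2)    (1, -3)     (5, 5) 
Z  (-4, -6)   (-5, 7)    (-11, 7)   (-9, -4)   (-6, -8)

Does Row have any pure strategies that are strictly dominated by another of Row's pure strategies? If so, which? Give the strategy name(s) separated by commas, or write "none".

W is strictly dominated by Y (C1: 3>-3, C2: -3>-6, C3: 1>-2, C4: 1>0, C5: 5>-4).
X: no other strategy beats it everywhere (W at C1 (0>-3); Y at C5 (8>5); Z at C1 (0>-4)).
Y: no other strategy beats it everywhere (W at C1 (3>-3); X at C1 (3>0); Z at C1 (3>-4)).
Z: dominated, since X does at least as well everywhere (C1: 0>-4, C2: -4>-5, C3: -8>-11, C4: -2>-9, C5: 8>-6).

W, Z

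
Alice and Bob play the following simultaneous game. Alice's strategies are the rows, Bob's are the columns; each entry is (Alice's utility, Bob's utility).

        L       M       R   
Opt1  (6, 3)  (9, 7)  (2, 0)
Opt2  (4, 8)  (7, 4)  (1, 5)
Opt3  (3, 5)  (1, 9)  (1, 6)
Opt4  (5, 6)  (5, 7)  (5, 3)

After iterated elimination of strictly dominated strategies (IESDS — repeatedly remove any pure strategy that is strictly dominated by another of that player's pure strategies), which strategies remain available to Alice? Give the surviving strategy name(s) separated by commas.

Opt1

For Alice, Opt1 strictly dominates Opt2 on the remaining columns (L: 6>4, M: 9>7, R: 2>1); eliminate Opt2.
Alice's strategy Opt3 is strictly dominated by Opt1 (L: 6>3, M: 9>1, R: 2>1) and is removed.
For Bob, M strictly dominates L on the remaining rows (Opt1: 7>3, Opt4: 7>6); eliminate L.
For Bob, M strictly dominates R on the remaining rows (Opt1: 7>0, Opt4: 7>3); eliminate R.
Row Opt4 is eliminated: Opt1 beats it against every remaining column (M: 9>5).
Among the remaining strategies, none is strictly dominated by another pure strategy of the same player, so the elimination stops.
Surviving strategies — Alice: {Opt1}; Bob: {M}.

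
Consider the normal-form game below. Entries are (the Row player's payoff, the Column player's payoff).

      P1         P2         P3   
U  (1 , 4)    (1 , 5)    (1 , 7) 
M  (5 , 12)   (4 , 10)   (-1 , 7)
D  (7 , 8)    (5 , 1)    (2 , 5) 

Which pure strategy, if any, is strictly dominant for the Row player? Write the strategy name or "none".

D

D vs U: P1: 7>1, P2: 5>1, P3: 2>1.
D vs M: P1: 7>5, P2: 5>4, P3: 2>-1.
D strictly beats every other strategy against every opponent action, so it is strictly dominant.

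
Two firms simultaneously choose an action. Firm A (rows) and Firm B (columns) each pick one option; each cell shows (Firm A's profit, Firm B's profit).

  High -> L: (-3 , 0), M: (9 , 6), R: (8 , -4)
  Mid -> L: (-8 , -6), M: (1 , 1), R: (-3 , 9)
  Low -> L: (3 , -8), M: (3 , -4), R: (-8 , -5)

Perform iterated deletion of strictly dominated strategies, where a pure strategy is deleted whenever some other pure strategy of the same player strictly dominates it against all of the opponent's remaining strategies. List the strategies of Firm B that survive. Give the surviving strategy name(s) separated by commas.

M

Row Mid is eliminated: High beats it against every remaining column (L: -3>-8, M: 9>1, R: 8>-3).
For Firm B, M strictly dominates L on the remaining rows (High: 6>0, Low: -4>-8); eliminate L.
For Firm A, High strictly dominates Low on the remaining columns (M: 9>3, R: 8>-8); eliminate Low.
Column R is eliminated: M beats it against every remaining row (High: 6>-4).
Among the remaining strategies, none is strictly dominated by another pure strategy of the same player, so the elimination stops.
Surviving strategies — Firm A: {High}; Firm B: {M}.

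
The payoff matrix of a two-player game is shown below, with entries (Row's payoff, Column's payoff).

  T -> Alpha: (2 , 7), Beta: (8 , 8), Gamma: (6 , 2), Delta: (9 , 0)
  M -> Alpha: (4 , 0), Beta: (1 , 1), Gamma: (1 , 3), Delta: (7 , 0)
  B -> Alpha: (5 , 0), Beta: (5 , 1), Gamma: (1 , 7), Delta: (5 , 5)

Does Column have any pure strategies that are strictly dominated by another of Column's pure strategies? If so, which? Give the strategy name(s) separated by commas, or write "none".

Alpha, Delta

Alpha: dominated, since Beta does at least as well everywhere (T: 8>7, M: 1>0, B: 1>0).
Beta is not dominated — it holds its own against Alpha at T (8>7); Gamma at T (8>2); Delta at T (8>0).
Nothing dominates Gamma: Alpha at M (3>0); Beta at M (3>1); Delta at T (2>0).
Delta is strictly dominated by Gamma (T: 2>0, M: 3>0, B: 7>5).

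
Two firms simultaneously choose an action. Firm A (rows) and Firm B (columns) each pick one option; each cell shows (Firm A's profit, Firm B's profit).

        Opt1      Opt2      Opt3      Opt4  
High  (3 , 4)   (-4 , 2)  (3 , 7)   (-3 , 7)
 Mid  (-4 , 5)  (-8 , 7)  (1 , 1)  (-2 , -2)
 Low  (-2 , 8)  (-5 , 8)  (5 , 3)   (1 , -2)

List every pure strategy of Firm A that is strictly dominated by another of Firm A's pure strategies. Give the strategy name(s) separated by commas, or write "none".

Mid

High is not dominated — it holds its own against Mid at Opt1 (3>-4); Low at Opt1 (3>-2).
Mid: dominated, since Low does at least as well everywhere (Opt1: -2>-4, Opt2: -5>-8, Opt3: 5>1, Opt4: 1>-2).
Nothing dominates Low: High at Opt3 (5>3); Mid at Opt1 (-2>-4).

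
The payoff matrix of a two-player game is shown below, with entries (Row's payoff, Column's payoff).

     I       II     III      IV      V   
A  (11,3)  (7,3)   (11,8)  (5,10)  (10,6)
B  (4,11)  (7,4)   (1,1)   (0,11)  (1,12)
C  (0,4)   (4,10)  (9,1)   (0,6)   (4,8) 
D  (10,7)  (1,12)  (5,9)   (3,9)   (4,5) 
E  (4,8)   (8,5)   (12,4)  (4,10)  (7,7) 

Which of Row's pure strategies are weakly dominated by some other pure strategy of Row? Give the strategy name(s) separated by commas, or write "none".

B, C, D

A is not dominated — it holds its own against B at I (11>4); C at I (11>0); D at I (11>10); E at I (11>4).
B is weakly dominated by A (I: 11>4, II: 7=7, III: 11>1, IV: 5>0, V: 10>1).
A weakly dominates C — I: 11>0, II: 7>4, III: 11>9, IV: 5>0, V: 10>4.
A weakly dominates D — I: 11>10, II: 7>1, III: 11>5, IV: 5>3, V: 10>4.
E: no other strategy beats it everywhere (A at II (8>7); B at II (8>7); C at I (4>0); D at II (8>1)).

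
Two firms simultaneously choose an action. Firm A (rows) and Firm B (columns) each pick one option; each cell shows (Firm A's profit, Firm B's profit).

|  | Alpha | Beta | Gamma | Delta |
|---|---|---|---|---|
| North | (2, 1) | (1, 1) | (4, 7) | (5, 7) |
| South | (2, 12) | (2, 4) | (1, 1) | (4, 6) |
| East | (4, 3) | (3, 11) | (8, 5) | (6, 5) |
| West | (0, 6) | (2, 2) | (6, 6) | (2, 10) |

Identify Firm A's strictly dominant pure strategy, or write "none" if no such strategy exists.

East

East vs North: Alpha: 4>2, Beta: 3>1, Gamma: 8>4, Delta: 6>5.
East vs South: Alpha: 4>2, Beta: 3>2, Gamma: 8>1, Delta: 6>4.
East vs West: Alpha: 4>0, Beta: 3>2, Gamma: 8>6, Delta: 6>2.
East strictly beats every other strategy against every opponent action, so it is strictly dominant.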